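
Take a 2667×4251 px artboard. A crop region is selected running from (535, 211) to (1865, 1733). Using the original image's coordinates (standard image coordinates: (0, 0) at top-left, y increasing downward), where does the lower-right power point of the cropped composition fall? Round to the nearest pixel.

x = 1422 px, y = 1226 px

Crop width = 1865 − 535 = 1330 px; one third is 443.33 px.
Crop height = 1733 − 211 = 1522 px; one third is 507.33 px.
The lower-right point is two-thirds across and two-thirds down within the crop:
x = 535 + 2 × 443.33 ≈ 1422; y = 211 + 2 × 507.33 ≈ 1226.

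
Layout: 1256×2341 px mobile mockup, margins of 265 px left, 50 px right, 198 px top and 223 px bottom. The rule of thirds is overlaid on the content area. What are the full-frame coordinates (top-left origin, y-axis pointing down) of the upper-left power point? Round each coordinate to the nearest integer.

Content width = 1256 − 265 − 50 = 941 px; content height = 2341 − 198 − 223 = 1920 px.
Upper-left is one-third across and one-third down within the content area.
x = 265 + 1 × 941/3 = 265 + 313.67 ≈ 579
y = 198 + 1 × 1920/3 = 198 + 640.00 ≈ 838

x = 579 px, y = 838 px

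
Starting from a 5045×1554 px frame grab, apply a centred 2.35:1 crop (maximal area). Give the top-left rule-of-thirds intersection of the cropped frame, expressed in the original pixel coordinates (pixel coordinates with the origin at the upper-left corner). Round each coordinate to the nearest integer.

x = 1914 px, y = 518 px

5045/1554 > 2.35/1, so the 2.35:1 crop keeps the full height 1554 and trims width to 1554 × 2.35/1 = 3651.90 px.
Left offset = (5045 − 3651.90)/2 = 696.55 px; top offset = 0.
Top-left is one-third across and one-third down within the crop:
x = 696.55 + 1 × 3651.90/3 ≈ 1914; y = 0.00 + 1 × 1554.00/3 ≈ 518.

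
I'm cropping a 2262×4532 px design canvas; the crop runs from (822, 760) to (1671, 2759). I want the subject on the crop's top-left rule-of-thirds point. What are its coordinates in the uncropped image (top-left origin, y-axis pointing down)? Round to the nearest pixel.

Crop width = 1671 − 822 = 849 px; one third is 283.00 px.
Crop height = 2759 − 760 = 1999 px; one third is 666.33 px.
The top-left point is one-third across and one-third down within the crop:
x = 822 + 1 × 283.00 ≈ 1105; y = 760 + 1 × 666.33 ≈ 1426.

(1105, 1426)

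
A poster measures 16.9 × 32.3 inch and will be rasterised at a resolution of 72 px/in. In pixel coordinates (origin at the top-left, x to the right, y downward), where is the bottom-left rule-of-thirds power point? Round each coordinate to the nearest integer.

In pixels the canvas is 16.9 × 72 = 1216.8 wide and 32.3 × 72 = 2325.6 tall.
The bottom-left point is one-third across and two-thirds down:
x = 1 × 1216.8/3 ≈ 406; y = 2 × 2325.6/3 ≈ 1550.

(406, 1550)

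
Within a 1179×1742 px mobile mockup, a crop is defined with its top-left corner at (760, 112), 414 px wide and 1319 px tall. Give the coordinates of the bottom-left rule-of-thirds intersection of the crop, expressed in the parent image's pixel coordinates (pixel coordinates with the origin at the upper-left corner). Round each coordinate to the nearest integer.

(898, 991)

One third of the crop width 414 is 138.00 px.
One third of the crop height 1319 is 439.67 px.
The bottom-left point is one-third across and two-thirds down within the crop:
x = 760 + 1 × 138.00 ≈ 898; y = 112 + 2 × 439.67 ≈ 991.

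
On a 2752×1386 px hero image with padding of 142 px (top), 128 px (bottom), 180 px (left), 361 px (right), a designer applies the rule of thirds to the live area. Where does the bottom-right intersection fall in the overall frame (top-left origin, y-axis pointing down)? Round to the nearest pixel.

x = 1654 px, y = 886 px

Content width = 2752 − 180 − 361 = 2211 px; content height = 1386 − 142 − 128 = 1116 px.
Bottom-right is two-thirds across and two-thirds down within the live area.
x = 180 + 2 × 2211/3 = 180 + 1474.00 ≈ 1654
y = 142 + 2 × 1116/3 = 142 + 744.00 ≈ 886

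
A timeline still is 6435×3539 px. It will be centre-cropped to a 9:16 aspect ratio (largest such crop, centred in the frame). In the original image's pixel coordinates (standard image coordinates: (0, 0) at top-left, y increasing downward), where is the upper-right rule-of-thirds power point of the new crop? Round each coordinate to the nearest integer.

6435/3539 > 9/16, so the 9:16 crop keeps the full height 3539 and trims width to 3539 × 9/16 = 1990.69 px.
Left offset = (6435 − 1990.69)/2 = 2222.16 px; top offset = 0.
Upper-right is two-thirds across and one-third down within the crop:
x = 2222.16 + 2 × 1990.69/3 ≈ 3549; y = 0.00 + 1 × 3539.00/3 ≈ 1180.

(3549, 1180)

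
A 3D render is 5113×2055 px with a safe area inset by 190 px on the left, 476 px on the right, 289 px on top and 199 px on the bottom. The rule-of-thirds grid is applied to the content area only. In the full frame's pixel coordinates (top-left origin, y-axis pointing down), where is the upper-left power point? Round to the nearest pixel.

(1672, 811)

Content width = 5113 − 190 − 476 = 4447 px; content height = 2055 − 289 − 199 = 1567 px.
Upper-left is one-third across and one-third down within the content area.
x = 190 + 1 × 4447/3 = 190 + 1482.33 ≈ 1672
y = 289 + 1 × 1567/3 = 289 + 522.33 ≈ 811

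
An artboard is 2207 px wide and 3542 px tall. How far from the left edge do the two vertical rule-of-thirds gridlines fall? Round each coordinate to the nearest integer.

x = 736 px and x = 1471 px

2207 / 3 = 735.67, so the vertical lines sit at one and two thirds of 2207.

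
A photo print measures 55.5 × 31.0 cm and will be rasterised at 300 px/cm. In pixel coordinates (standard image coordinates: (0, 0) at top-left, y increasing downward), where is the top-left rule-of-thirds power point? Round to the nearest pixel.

In pixels the canvas is 55.5 × 300 = 16650 wide and 31.0 × 300 = 9300 tall.
The top-left point is one-third across and one-third down:
x = 1 × 16650/3 ≈ 5550; y = 1 × 9300/3 ≈ 3100.

x = 5550 px, y = 3100 px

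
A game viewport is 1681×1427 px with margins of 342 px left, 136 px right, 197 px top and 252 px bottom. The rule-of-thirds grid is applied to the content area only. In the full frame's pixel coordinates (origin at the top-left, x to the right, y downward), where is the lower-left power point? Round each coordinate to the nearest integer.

Content width = 1681 − 342 − 136 = 1203 px; content height = 1427 − 197 − 252 = 978 px.
Lower-left is one-third across and two-thirds down within the content area.
x = 342 + 1 × 1203/3 = 342 + 401.00 ≈ 743
y = 197 + 2 × 978/3 = 197 + 652.00 ≈ 849

(743, 849)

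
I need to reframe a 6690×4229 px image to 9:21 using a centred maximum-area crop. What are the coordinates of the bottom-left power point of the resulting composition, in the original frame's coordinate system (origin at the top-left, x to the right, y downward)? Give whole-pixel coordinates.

(3043, 2819)

6690/4229 > 9/21, so the 9:21 crop keeps the full height 4229 and trims width to 4229 × 9/21 = 1812.43 px.
Left offset = (6690 − 1812.43)/2 = 2438.79 px; top offset = 0.
Bottom-left is one-third across and two-thirds down within the crop:
x = 2438.79 + 1 × 1812.43/3 ≈ 3043; y = 0.00 + 2 × 4229.00/3 ≈ 2819.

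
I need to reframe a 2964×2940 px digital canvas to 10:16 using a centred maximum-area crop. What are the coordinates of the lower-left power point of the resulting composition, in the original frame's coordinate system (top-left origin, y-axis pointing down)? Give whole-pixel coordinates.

(1176, 1960)

2964/2940 > 10/16, so the 10:16 crop keeps the full height 2940 and trims width to 2940 × 10/16 = 1837.50 px.
Left offset = (2964 − 1837.50)/2 = 563.25 px; top offset = 0.
Lower-left is one-third across and two-thirds down within the crop:
x = 563.25 + 1 × 1837.50/3 ≈ 1176; y = 0.00 + 2 × 2940.00/3 ≈ 1960.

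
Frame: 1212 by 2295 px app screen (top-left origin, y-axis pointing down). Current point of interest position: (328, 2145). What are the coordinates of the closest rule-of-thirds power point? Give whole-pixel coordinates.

Third lines: x ∈ {404, 808}, y ∈ {765, 1530}.
328 is closer to x = 404; 2145 is closer to y = 1530.
So the nearest intersection is the lower-left power point.

x = 404 px, y = 1530 px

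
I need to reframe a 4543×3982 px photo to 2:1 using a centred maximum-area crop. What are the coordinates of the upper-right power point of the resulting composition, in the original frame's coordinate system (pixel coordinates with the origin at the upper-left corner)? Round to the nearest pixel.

(3029, 1612)

4543/3982 < 2/1, so the 2:1 crop keeps the full width 4543 and trims height to 4543 × 1/2 = 2271.50 px.
Top offset = (3982 − 2271.50)/2 = 855.25 px; left offset = 0.
Upper-right is two-thirds across and one-third down within the crop:
x = 0.00 + 2 × 4543.00/3 ≈ 3029; y = 855.25 + 1 × 2271.50/3 ≈ 1612.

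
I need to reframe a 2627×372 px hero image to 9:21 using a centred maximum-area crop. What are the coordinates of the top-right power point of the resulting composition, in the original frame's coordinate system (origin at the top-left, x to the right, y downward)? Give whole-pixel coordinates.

2627/372 > 9/21, so the 9:21 crop keeps the full height 372 and trims width to 372 × 9/21 = 159.43 px.
Left offset = (2627 − 159.43)/2 = 1233.79 px; top offset = 0.
Top-right is two-thirds across and one-third down within the crop:
x = 1233.79 + 2 × 159.43/3 ≈ 1340; y = 0.00 + 1 × 372.00/3 ≈ 124.

x = 1340 px, y = 124 px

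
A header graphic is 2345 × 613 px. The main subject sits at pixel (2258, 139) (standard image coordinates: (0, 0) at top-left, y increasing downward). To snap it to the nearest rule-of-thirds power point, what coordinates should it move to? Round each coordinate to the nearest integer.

Third lines: x ∈ {782, 1563}, y ∈ {204, 409}.
2258 is closer to x = 1563; 139 is closer to y = 204.
So the nearest intersection is the upper-right power point.

x = 1563 px, y = 204 px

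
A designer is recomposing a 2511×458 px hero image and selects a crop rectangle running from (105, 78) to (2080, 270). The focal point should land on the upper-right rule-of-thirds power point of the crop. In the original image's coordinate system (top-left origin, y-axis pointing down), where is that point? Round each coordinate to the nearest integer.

x = 1422 px, y = 142 px

Crop width = 2080 − 105 = 1975 px; one third is 658.33 px.
Crop height = 270 − 78 = 192 px; one third is 64.00 px.
The upper-right point is two-thirds across and one-third down within the crop:
x = 105 + 2 × 658.33 ≈ 1422; y = 78 + 1 × 64.00 ≈ 142.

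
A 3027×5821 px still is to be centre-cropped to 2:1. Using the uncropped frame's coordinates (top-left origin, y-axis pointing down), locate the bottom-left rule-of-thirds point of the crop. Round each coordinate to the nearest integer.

3027/5821 < 2/1, so the 2:1 crop keeps the full width 3027 and trims height to 3027 × 1/2 = 1513.50 px.
Top offset = (5821 − 1513.50)/2 = 2153.75 px; left offset = 0.
Bottom-left is one-third across and two-thirds down within the crop:
x = 0.00 + 1 × 3027.00/3 ≈ 1009; y = 2153.75 + 2 × 1513.50/3 ≈ 3163.

x = 1009 px, y = 3163 px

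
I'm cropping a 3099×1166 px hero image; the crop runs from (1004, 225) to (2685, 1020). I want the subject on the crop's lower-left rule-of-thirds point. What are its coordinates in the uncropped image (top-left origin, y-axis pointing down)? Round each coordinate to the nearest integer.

Crop width = 2685 − 1004 = 1681 px; one third is 560.33 px.
Crop height = 1020 − 225 = 795 px; one third is 265.00 px.
The lower-left point is one-third across and two-thirds down within the crop:
x = 1004 + 1 × 560.33 ≈ 1564; y = 225 + 2 × 265.00 ≈ 755.

(1564, 755)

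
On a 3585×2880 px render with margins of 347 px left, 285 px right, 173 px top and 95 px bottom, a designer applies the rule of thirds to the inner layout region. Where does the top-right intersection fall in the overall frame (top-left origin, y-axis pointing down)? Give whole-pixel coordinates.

(2316, 1044)

Content width = 3585 − 347 − 285 = 2953 px; content height = 2880 − 173 − 95 = 2612 px.
Top-right is two-thirds across and one-third down within the inner layout region.
x = 347 + 2 × 2953/3 = 347 + 1968.67 ≈ 2316
y = 173 + 1 × 2612/3 = 173 + 870.67 ≈ 1044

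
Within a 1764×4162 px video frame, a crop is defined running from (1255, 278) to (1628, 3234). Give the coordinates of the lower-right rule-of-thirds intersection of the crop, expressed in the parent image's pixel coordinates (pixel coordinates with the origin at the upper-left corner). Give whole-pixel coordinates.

Crop width = 1628 − 1255 = 373 px; one third is 124.33 px.
Crop height = 3234 − 278 = 2956 px; one third is 985.33 px.
The lower-right point is two-thirds across and two-thirds down within the crop:
x = 1255 + 2 × 124.33 ≈ 1504; y = 278 + 2 × 985.33 ≈ 2249.

x = 1504 px, y = 2249 px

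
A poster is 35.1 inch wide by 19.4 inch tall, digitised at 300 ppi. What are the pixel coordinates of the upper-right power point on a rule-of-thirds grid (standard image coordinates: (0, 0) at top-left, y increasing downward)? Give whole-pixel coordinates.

(7020, 1940)

In pixels the canvas is 35.1 × 300 = 10530 wide and 19.4 × 300 = 5820 tall.
The upper-right point is two-thirds across and one-third down:
x = 2 × 10530/3 ≈ 7020; y = 1 × 5820/3 ≈ 1940.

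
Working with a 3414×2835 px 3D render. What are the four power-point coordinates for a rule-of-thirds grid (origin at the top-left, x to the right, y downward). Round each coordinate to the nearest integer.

(1138, 945), (2276, 945), (1138, 1890), (2276, 1890)

One third of 3414 is 1138; one third of 2835 is 945.
Vertical third lines at x = 1138 and x = 2276; horizontal third lines at y = 945 and y = 1890.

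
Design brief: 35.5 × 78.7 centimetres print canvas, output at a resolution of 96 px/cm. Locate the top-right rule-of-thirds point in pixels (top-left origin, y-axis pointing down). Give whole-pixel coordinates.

In pixels the canvas is 35.5 × 96 = 3408 wide and 78.7 × 96 = 7555.2 tall.
The top-right point is two-thirds across and one-third down:
x = 2 × 3408/3 ≈ 2272; y = 1 × 7555.2/3 ≈ 2518.

x = 2272 px, y = 2518 px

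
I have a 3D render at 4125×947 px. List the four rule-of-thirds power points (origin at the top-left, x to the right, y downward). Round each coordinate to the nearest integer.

One third of 4125 is 1375; one third of 947 is 315.67.
Vertical third lines at x = 1375 and x = 2750; horizontal third lines at y = 316 and y = 631.

(1375, 316), (2750, 316), (1375, 631), (2750, 631)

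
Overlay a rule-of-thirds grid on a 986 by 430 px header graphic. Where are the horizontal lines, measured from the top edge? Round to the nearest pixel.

143 px and 287 px

430 / 3 = 143.33, so the horizontal lines sit at one and two thirds of 430.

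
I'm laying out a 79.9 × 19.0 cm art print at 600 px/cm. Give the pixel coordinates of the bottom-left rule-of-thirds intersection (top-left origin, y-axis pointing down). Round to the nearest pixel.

In pixels the canvas is 79.9 × 600 = 47940 wide and 19.0 × 600 = 11400 tall.
The bottom-left point is one-third across and two-thirds down:
x = 1 × 47940/3 ≈ 15980; y = 2 × 11400/3 ≈ 7600.

(15980, 7600)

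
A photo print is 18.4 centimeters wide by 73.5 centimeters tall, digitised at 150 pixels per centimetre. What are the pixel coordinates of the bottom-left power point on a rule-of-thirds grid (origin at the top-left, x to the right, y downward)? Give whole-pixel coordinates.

(920, 7350)

In pixels the canvas is 18.4 × 150 = 2760 wide and 73.5 × 150 = 11025 tall.
The bottom-left point is one-third across and two-thirds down:
x = 1 × 2760/3 ≈ 920; y = 2 × 11025/3 ≈ 7350.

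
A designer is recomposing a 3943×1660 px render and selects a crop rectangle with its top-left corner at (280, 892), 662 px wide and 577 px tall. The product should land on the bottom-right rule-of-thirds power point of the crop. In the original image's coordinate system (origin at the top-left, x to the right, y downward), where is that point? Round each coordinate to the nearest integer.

One third of the crop width 662 is 220.67 px.
One third of the crop height 577 is 192.33 px.
The bottom-right point is two-thirds across and two-thirds down within the crop:
x = 280 + 2 × 220.67 ≈ 721; y = 892 + 2 × 192.33 ≈ 1277.

x = 721 px, y = 1277 px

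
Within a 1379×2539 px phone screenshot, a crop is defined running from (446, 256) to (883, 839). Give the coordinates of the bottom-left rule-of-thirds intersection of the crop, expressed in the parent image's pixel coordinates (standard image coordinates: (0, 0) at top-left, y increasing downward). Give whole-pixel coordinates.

(592, 645)

Crop width = 883 − 446 = 437 px; one third is 145.67 px.
Crop height = 839 − 256 = 583 px; one third is 194.33 px.
The bottom-left point is one-third across and two-thirds down within the crop:
x = 446 + 1 × 145.67 ≈ 592; y = 256 + 2 × 194.33 ≈ 645.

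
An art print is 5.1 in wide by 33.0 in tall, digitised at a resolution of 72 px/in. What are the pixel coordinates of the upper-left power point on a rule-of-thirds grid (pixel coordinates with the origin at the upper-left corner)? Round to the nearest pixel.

In pixels the canvas is 5.1 × 72 = 367.2 wide and 33.0 × 72 = 2376 tall.
The upper-left point is one-third across and one-third down:
x = 1 × 367.2/3 ≈ 122; y = 1 × 2376/3 ≈ 792.

(122, 792)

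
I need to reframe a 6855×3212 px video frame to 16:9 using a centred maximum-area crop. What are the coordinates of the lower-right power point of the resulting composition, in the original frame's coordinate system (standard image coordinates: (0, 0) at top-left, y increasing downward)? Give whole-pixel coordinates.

6855/3212 > 16/9, so the 16:9 crop keeps the full height 3212 and trims width to 3212 × 16/9 = 5710.22 px.
Left offset = (6855 − 5710.22)/2 = 572.39 px; top offset = 0.
Lower-right is two-thirds across and two-thirds down within the crop:
x = 572.39 + 2 × 5710.22/3 ≈ 4379; y = 0.00 + 2 × 3212.00/3 ≈ 2141.

(4379, 2141)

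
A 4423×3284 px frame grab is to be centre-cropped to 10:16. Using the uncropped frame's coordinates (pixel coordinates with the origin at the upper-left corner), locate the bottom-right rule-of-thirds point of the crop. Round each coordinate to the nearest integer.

4423/3284 > 10/16, so the 10:16 crop keeps the full height 3284 and trims width to 3284 × 10/16 = 2052.50 px.
Left offset = (4423 − 2052.50)/2 = 1185.25 px; top offset = 0.
Bottom-right is two-thirds across and two-thirds down within the crop:
x = 1185.25 + 2 × 2052.50/3 ≈ 2554; y = 0.00 + 2 × 3284.00/3 ≈ 2189.

x = 2554 px, y = 2189 px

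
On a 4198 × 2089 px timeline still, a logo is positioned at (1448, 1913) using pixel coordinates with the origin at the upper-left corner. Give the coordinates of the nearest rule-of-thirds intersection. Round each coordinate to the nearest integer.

(1399, 1393)

Third lines: x ∈ {1399, 2799}, y ∈ {696, 1393}.
1448 is closer to x = 1399; 1913 is closer to y = 1393.
So the nearest intersection is the lower-left power point.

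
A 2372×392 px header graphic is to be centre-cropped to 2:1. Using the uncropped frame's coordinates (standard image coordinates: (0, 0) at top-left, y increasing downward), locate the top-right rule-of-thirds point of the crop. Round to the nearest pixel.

(1317, 131)

2372/392 > 2/1, so the 2:1 crop keeps the full height 392 and trims width to 392 × 2/1 = 784.00 px.
Left offset = (2372 − 784.00)/2 = 794.00 px; top offset = 0.
Top-right is two-thirds across and one-third down within the crop:
x = 794.00 + 2 × 784.00/3 ≈ 1317; y = 0.00 + 1 × 392.00/3 ≈ 131.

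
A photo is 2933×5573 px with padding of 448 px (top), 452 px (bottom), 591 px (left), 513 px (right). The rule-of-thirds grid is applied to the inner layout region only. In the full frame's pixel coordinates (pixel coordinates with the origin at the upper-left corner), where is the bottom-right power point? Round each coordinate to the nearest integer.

Content width = 2933 − 591 − 513 = 1829 px; content height = 5573 − 448 − 452 = 4673 px.
Bottom-right is two-thirds across and two-thirds down within the inner layout region.
x = 591 + 2 × 1829/3 = 591 + 1219.33 ≈ 1810
y = 448 + 2 × 4673/3 = 448 + 3115.33 ≈ 3563

x = 1810 px, y = 3563 px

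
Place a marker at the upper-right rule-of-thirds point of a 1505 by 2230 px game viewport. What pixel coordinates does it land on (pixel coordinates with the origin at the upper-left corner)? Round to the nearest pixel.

The upper-right point sits two-thirds of the way across and one-third of the way down.
x = 2 × 1505/3 ≈ 1003; y = 1 × 2230/3 ≈ 743.

x = 1003 px, y = 743 px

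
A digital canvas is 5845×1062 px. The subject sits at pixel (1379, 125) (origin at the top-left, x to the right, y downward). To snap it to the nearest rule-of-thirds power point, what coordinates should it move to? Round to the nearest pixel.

(1948, 354)

Third lines: x ∈ {1948, 3897}, y ∈ {354, 708}.
1379 is closer to x = 1948; 125 is closer to y = 354.
So the nearest intersection is the upper-left power point.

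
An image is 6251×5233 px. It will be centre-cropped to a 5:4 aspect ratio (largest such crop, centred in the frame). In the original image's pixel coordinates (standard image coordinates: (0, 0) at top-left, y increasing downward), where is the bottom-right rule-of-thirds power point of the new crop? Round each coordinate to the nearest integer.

6251/5233 < 5/4, so the 5:4 crop keeps the full width 6251 and trims height to 6251 × 4/5 = 5000.80 px.
Top offset = (5233 − 5000.80)/2 = 116.10 px; left offset = 0.
Bottom-right is two-thirds across and two-thirds down within the crop:
x = 0.00 + 2 × 6251.00/3 ≈ 4167; y = 116.10 + 2 × 5000.80/3 ≈ 3450.

x = 4167 px, y = 3450 px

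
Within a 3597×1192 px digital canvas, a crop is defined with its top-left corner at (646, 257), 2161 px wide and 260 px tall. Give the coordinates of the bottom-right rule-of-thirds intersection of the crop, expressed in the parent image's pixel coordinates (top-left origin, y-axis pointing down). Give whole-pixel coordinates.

(2087, 430)

One third of the crop width 2161 is 720.33 px.
One third of the crop height 260 is 86.67 px.
The bottom-right point is two-thirds across and two-thirds down within the crop:
x = 646 + 2 × 720.33 ≈ 2087; y = 257 + 2 × 86.67 ≈ 430.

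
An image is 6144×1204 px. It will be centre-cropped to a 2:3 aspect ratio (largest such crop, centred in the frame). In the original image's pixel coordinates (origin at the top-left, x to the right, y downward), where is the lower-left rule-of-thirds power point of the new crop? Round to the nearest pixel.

6144/1204 > 2/3, so the 2:3 crop keeps the full height 1204 and trims width to 1204 × 2/3 = 802.67 px.
Left offset = (6144 − 802.67)/2 = 2670.67 px; top offset = 0.
Lower-left is one-third across and two-thirds down within the crop:
x = 2670.67 + 1 × 802.67/3 ≈ 2938; y = 0.00 + 2 × 1204.00/3 ≈ 803.

x = 2938 px, y = 803 px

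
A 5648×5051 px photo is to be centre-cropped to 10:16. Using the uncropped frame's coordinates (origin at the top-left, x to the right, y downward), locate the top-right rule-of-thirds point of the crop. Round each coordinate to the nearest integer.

5648/5051 > 10/16, so the 10:16 crop keeps the full height 5051 and trims width to 5051 × 10/16 = 3156.88 px.
Left offset = (5648 − 3156.88)/2 = 1245.56 px; top offset = 0.
Top-right is two-thirds across and one-third down within the crop:
x = 1245.56 + 2 × 3156.88/3 ≈ 3350; y = 0.00 + 1 × 5051.00/3 ≈ 1684.

(3350, 1684)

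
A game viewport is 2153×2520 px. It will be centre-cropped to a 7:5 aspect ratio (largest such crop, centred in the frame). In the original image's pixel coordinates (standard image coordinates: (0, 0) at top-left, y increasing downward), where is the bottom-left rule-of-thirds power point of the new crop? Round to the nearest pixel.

(718, 1516)

2153/2520 < 7/5, so the 7:5 crop keeps the full width 2153 and trims height to 2153 × 5/7 = 1537.86 px.
Top offset = (2520 − 1537.86)/2 = 491.07 px; left offset = 0.
Bottom-left is one-third across and two-thirds down within the crop:
x = 0.00 + 1 × 2153.00/3 ≈ 718; y = 491.07 + 2 × 1537.86/3 ≈ 1516.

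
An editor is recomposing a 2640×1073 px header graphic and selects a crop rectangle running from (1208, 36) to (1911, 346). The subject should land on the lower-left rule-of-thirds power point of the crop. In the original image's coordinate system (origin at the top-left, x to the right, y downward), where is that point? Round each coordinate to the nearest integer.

x = 1442 px, y = 243 px

Crop width = 1911 − 1208 = 703 px; one third is 234.33 px.
Crop height = 346 − 36 = 310 px; one third is 103.33 px.
The lower-left point is one-third across and two-thirds down within the crop:
x = 1208 + 1 × 234.33 ≈ 1442; y = 36 + 2 × 103.33 ≈ 243.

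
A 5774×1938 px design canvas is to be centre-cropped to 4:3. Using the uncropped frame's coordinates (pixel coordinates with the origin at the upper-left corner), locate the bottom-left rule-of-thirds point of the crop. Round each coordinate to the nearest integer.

5774/1938 > 4/3, so the 4:3 crop keeps the full height 1938 and trims width to 1938 × 4/3 = 2584.00 px.
Left offset = (5774 − 2584.00)/2 = 1595.00 px; top offset = 0.
Bottom-left is one-third across and two-thirds down within the crop:
x = 1595.00 + 1 × 2584.00/3 ≈ 2456; y = 0.00 + 2 × 1938.00/3 ≈ 1292.

(2456, 1292)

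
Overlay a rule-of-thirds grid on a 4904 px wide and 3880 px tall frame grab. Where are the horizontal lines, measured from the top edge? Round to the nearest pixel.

3880 / 3 = 1293.33, so the horizontal lines sit at one and two thirds of 3880.

1293 px and 2587 px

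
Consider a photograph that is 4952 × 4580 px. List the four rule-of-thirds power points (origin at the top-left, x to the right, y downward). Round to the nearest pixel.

One third of 4952 is 1650.67; one third of 4580 is 1526.67.
Vertical third lines at x = 1651 and x = 3301; horizontal third lines at y = 1527 and y = 3053.

(1651, 1527), (3301, 1527), (1651, 3053), (3301, 3053)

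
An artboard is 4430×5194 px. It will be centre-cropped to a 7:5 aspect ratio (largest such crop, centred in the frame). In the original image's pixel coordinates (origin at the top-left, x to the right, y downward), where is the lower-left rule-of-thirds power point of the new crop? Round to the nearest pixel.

4430/5194 < 7/5, so the 7:5 crop keeps the full width 4430 and trims height to 4430 × 5/7 = 3164.29 px.
Top offset = (5194 − 3164.29)/2 = 1014.86 px; left offset = 0.
Lower-left is one-third across and two-thirds down within the crop:
x = 0.00 + 1 × 4430.00/3 ≈ 1477; y = 1014.86 + 2 × 3164.29/3 ≈ 3124.

(1477, 3124)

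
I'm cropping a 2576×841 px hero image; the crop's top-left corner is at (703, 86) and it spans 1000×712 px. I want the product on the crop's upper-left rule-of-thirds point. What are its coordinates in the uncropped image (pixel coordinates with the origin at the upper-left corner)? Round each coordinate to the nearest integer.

x = 1036 px, y = 323 px

One third of the crop width 1000 is 333.33 px.
One third of the crop height 712 is 237.33 px.
The upper-left point is one-third across and one-third down within the crop:
x = 703 + 1 × 333.33 ≈ 1036; y = 86 + 1 × 237.33 ≈ 323.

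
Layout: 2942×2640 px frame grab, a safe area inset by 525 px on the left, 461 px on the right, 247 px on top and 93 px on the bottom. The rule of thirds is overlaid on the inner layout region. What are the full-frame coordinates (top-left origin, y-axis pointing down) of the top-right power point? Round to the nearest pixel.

Content width = 2942 − 525 − 461 = 1956 px; content height = 2640 − 247 − 93 = 2300 px.
Top-right is two-thirds across and one-third down within the inner layout region.
x = 525 + 2 × 1956/3 = 525 + 1304.00 ≈ 1829
y = 247 + 1 × 2300/3 = 247 + 766.67 ≈ 1014

x = 1829 px, y = 1014 px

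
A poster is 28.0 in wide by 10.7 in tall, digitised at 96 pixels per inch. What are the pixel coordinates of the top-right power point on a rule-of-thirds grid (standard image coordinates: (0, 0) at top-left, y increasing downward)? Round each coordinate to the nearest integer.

In pixels the canvas is 28.0 × 96 = 2688 wide and 10.7 × 96 = 1027.2 tall.
The top-right point is two-thirds across and one-third down:
x = 2 × 2688/3 ≈ 1792; y = 1 × 1027.2/3 ≈ 342.

x = 1792 px, y = 342 px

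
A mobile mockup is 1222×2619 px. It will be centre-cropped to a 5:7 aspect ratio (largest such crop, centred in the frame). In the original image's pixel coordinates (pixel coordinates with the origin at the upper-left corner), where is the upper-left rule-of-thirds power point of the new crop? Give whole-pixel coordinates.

x = 407 px, y = 1024 px

1222/2619 < 5/7, so the 5:7 crop keeps the full width 1222 and trims height to 1222 × 7/5 = 1710.80 px.
Top offset = (2619 − 1710.80)/2 = 454.10 px; left offset = 0.
Upper-left is one-third across and one-third down within the crop:
x = 0.00 + 1 × 1222.00/3 ≈ 407; y = 454.10 + 1 × 1710.80/3 ≈ 1024.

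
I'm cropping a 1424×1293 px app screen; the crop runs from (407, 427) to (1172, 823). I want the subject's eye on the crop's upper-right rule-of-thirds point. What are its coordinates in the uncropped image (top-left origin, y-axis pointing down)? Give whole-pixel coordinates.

Crop width = 1172 − 407 = 765 px; one third is 255.00 px.
Crop height = 823 − 427 = 396 px; one third is 132.00 px.
The upper-right point is two-thirds across and one-third down within the crop:
x = 407 + 2 × 255.00 ≈ 917; y = 427 + 1 × 132.00 ≈ 559.

(917, 559)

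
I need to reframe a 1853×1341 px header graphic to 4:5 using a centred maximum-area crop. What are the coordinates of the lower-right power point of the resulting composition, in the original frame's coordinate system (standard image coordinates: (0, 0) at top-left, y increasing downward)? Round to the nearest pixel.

1853/1341 > 4/5, so the 4:5 crop keeps the full height 1341 and trims width to 1341 × 4/5 = 1072.80 px.
Left offset = (1853 − 1072.80)/2 = 390.10 px; top offset = 0.
Lower-right is two-thirds across and two-thirds down within the crop:
x = 390.10 + 2 × 1072.80/3 ≈ 1105; y = 0.00 + 2 × 1341.00/3 ≈ 894.

(1105, 894)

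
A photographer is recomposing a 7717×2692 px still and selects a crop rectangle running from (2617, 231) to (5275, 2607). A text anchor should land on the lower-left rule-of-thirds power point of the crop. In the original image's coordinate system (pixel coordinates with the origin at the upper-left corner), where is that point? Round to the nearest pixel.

(3503, 1815)

Crop width = 5275 − 2617 = 2658 px; one third is 886.00 px.
Crop height = 2607 − 231 = 2376 px; one third is 792.00 px.
The lower-left point is one-third across and two-thirds down within the crop:
x = 2617 + 1 × 886.00 ≈ 3503; y = 231 + 2 × 792.00 ≈ 1815.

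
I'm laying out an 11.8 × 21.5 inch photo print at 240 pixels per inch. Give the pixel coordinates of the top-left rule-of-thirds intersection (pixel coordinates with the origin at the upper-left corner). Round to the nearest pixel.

In pixels the canvas is 11.8 × 240 = 2832 wide and 21.5 × 240 = 5160 tall.
The top-left point is one-third across and one-third down:
x = 1 × 2832/3 ≈ 944; y = 1 × 5160/3 ≈ 1720.

x = 944 px, y = 1720 px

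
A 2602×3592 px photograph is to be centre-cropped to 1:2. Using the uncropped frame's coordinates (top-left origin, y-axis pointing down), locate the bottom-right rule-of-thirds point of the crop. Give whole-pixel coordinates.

2602/3592 > 1/2, so the 1:2 crop keeps the full height 3592 and trims width to 3592 × 1/2 = 1796.00 px.
Left offset = (2602 − 1796.00)/2 = 403.00 px; top offset = 0.
Bottom-right is two-thirds across and two-thirds down within the crop:
x = 403.00 + 2 × 1796.00/3 ≈ 1600; y = 0.00 + 2 × 3592.00/3 ≈ 2395.

(1600, 2395)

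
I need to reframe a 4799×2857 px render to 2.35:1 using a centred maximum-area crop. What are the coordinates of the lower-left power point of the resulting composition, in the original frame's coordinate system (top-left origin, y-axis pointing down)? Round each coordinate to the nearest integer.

4799/2857 < 2.35/1, so the 2.35:1 crop keeps the full width 4799 and trims height to 4799 × 1/2.35 = 2042.13 px.
Top offset = (2857 − 2042.13)/2 = 407.44 px; left offset = 0.
Lower-left is one-third across and two-thirds down within the crop:
x = 0.00 + 1 × 4799.00/3 ≈ 1600; y = 407.44 + 2 × 2042.13/3 ≈ 1769.

x = 1600 px, y = 1769 px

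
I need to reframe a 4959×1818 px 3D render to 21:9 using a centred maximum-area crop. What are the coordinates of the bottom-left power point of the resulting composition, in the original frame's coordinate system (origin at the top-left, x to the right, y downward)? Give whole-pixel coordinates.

4959/1818 > 21/9, so the 21:9 crop keeps the full height 1818 and trims width to 1818 × 21/9 = 4242.00 px.
Left offset = (4959 − 4242.00)/2 = 358.50 px; top offset = 0.
Bottom-left is one-third across and two-thirds down within the crop:
x = 358.50 + 1 × 4242.00/3 ≈ 1773; y = 0.00 + 2 × 1818.00/3 ≈ 1212.

(1773, 1212)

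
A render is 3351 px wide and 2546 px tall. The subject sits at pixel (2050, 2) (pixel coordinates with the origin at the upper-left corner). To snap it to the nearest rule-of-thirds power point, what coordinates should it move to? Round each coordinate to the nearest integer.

x = 2234 px, y = 849 px

Third lines: x ∈ {1117, 2234}, y ∈ {849, 1697}.
2050 is closer to x = 2234; 2 is closer to y = 849.
So the nearest intersection is the upper-right power point.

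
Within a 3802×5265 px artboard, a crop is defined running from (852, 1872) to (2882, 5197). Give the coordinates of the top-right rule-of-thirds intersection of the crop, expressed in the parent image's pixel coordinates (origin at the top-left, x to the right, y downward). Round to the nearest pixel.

(2205, 2980)

Crop width = 2882 − 852 = 2030 px; one third is 676.67 px.
Crop height = 5197 − 1872 = 3325 px; one third is 1108.33 px.
The top-right point is two-thirds across and one-third down within the crop:
x = 852 + 2 × 676.67 ≈ 2205; y = 1872 + 1 × 1108.33 ≈ 2980.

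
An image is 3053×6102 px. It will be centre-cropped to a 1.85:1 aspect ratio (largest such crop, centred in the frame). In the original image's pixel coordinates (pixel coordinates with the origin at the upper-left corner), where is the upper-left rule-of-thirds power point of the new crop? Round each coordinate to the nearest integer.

3053/6102 < 1.85/1, so the 1.85:1 crop keeps the full width 3053 and trims height to 3053 × 1/1.85 = 1650.27 px.
Top offset = (6102 − 1650.27)/2 = 2225.86 px; left offset = 0.
Upper-left is one-third across and one-third down within the crop:
x = 0.00 + 1 × 3053.00/3 ≈ 1018; y = 2225.86 + 1 × 1650.27/3 ≈ 2776.

(1018, 2776)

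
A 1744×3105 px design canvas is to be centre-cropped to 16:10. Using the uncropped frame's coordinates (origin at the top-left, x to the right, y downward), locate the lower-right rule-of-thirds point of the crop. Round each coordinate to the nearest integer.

(1163, 1734)

1744/3105 < 16/10, so the 16:10 crop keeps the full width 1744 and trims height to 1744 × 10/16 = 1090.00 px.
Top offset = (3105 − 1090.00)/2 = 1007.50 px; left offset = 0.
Lower-right is two-thirds across and two-thirds down within the crop:
x = 0.00 + 2 × 1744.00/3 ≈ 1163; y = 1007.50 + 2 × 1090.00/3 ≈ 1734.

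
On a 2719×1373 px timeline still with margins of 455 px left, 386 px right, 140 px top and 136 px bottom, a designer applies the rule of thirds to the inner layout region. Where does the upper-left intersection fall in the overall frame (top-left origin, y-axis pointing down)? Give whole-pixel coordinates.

Content width = 2719 − 455 − 386 = 1878 px; content height = 1373 − 140 − 136 = 1097 px.
Upper-left is one-third across and one-third down within the inner layout region.
x = 455 + 1 × 1878/3 = 455 + 626.00 ≈ 1081
y = 140 + 1 × 1097/3 = 140 + 365.67 ≈ 506

(1081, 506)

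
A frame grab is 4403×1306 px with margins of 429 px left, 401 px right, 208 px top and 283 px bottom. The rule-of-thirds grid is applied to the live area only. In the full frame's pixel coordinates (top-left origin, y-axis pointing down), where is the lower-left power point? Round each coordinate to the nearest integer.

(1620, 751)

Content width = 4403 − 429 − 401 = 3573 px; content height = 1306 − 208 − 283 = 815 px.
Lower-left is one-third across and two-thirds down within the live area.
x = 429 + 1 × 3573/3 = 429 + 1191.00 ≈ 1620
y = 208 + 2 × 815/3 = 208 + 543.33 ≈ 751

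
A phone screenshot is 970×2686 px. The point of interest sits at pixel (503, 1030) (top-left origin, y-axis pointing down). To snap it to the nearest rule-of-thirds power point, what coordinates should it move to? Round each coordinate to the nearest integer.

x = 647 px, y = 895 px

Third lines: x ∈ {323, 647}, y ∈ {895, 1791}.
503 is closer to x = 647; 1030 is closer to y = 895.
So the nearest intersection is the upper-right power point.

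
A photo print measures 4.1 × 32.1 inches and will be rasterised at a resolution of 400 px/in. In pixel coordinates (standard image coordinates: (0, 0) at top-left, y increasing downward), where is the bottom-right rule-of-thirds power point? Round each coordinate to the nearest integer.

(1093, 8560)

In pixels the canvas is 4.1 × 400 = 1640 wide and 32.1 × 400 = 12840 tall.
The bottom-right point is two-thirds across and two-thirds down:
x = 2 × 1640/3 ≈ 1093; y = 2 × 12840/3 ≈ 8560.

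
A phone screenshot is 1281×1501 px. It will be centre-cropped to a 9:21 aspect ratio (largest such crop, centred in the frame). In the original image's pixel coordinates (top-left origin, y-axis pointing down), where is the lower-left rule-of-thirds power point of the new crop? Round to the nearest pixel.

x = 533 px, y = 1001 px

1281/1501 > 9/21, so the 9:21 crop keeps the full height 1501 and trims width to 1501 × 9/21 = 643.29 px.
Left offset = (1281 − 643.29)/2 = 318.86 px; top offset = 0.
Lower-left is one-third across and two-thirds down within the crop:
x = 318.86 + 1 × 643.29/3 ≈ 533; y = 0.00 + 2 × 1501.00/3 ≈ 1001.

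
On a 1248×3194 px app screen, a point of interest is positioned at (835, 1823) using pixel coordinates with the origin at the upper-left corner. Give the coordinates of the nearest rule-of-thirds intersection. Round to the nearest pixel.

x = 832 px, y = 2129 px

Third lines: x ∈ {416, 832}, y ∈ {1065, 2129}.
835 is closer to x = 832; 1823 is closer to y = 2129.
So the nearest intersection is the lower-right power point.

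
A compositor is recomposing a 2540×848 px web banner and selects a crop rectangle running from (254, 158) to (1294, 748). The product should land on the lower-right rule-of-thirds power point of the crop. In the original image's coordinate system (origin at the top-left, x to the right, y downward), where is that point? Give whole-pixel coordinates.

x = 947 px, y = 551 px

Crop width = 1294 − 254 = 1040 px; one third is 346.67 px.
Crop height = 748 − 158 = 590 px; one third is 196.67 px.
The lower-right point is two-thirds across and two-thirds down within the crop:
x = 254 + 2 × 346.67 ≈ 947; y = 158 + 2 × 196.67 ≈ 551.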